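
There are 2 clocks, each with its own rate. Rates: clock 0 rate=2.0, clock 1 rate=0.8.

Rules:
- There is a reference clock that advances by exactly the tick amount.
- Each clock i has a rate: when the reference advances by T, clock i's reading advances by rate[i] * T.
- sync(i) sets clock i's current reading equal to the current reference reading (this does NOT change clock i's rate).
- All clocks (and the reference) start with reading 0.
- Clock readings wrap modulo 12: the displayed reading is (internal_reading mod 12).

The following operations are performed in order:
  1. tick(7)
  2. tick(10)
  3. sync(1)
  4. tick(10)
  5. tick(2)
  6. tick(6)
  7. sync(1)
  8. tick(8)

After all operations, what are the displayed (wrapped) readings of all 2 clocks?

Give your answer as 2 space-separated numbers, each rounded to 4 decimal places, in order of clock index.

After op 1 tick(7): ref=7.0000 raw=[14.0000 5.6000]
After op 2 tick(10): ref=17.0000 raw=[34.0000 13.6000]
After op 3 sync(1): ref=17.0000 raw=[34.0000 17.0000]
After op 4 tick(10): ref=27.0000 raw=[54.0000 25.0000]
After op 5 tick(2): ref=29.0000 raw=[58.0000 26.6000]
After op 6 tick(6): ref=35.0000 raw=[70.0000 31.4000]
After op 7 sync(1): ref=35.0000 raw=[70.0000 35.0000]
After op 8 tick(8): ref=43.0000 raw=[86.0000 41.4000]
Wrap final raw readings (mod 12): 86.0000 mod 12 = 2.0000; 41.4000 mod 12 = 5.4000

Answer: 2.0000 5.4000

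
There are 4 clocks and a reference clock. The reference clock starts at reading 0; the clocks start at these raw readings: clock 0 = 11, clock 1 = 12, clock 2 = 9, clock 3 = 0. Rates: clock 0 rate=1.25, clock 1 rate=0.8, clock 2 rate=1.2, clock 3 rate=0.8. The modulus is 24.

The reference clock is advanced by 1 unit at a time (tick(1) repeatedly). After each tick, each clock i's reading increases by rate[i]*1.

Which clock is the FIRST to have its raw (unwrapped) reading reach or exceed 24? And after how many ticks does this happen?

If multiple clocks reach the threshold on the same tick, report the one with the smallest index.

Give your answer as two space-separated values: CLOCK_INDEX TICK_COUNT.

clock 0: start=11, rate=1.25, needs 24-11 = 13; ticks = ceil(13/1.25) = ceil(10.4000) = 11; reading at tick 11 = 11 + 1.25*11 = 24.7500
clock 1: start=12, rate=0.8, needs 24-12 = 12; ticks = ceil(12/0.8) = ceil(15.0000) = 15; reading at tick 15 = 12 + 0.8*15 = 24.0000
clock 2: start=9, rate=1.2, needs 24-9 = 15; ticks = ceil(15/1.2) = ceil(12.5000) = 13; reading at tick 13 = 9 + 1.2*13 = 24.6000
clock 3: start=0, rate=0.8, needs 24-0 = 24; ticks = ceil(24/0.8) = ceil(30.0000) = 30; reading at tick 30 = 0 + 0.8*30 = 24.0000
Minimum tick count = 11; winners = [0]; smallest index = 0

Answer: 0 11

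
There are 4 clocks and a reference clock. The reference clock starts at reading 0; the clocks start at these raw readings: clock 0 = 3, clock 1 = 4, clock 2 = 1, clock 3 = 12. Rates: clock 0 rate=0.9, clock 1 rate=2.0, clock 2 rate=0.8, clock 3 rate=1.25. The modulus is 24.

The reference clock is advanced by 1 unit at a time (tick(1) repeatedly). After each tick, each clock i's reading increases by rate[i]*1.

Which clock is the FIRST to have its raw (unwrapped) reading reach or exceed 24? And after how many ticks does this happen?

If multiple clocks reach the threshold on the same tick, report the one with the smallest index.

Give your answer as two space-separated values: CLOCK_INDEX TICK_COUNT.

clock 0: start=3, rate=0.9, needs 24-3 = 21; ticks = ceil(21/0.9) = ceil(23.3333) = 24; reading at tick 24 = 3 + 0.9*24 = 24.6000
clock 1: start=4, rate=2.0, needs 24-4 = 20; ticks = ceil(20/2.0) = ceil(10.0000) = 10; reading at tick 10 = 4 + 2.0*10 = 24.0000
clock 2: start=1, rate=0.8, needs 24-1 = 23; ticks = ceil(23/0.8) = ceil(28.7500) = 29; reading at tick 29 = 1 + 0.8*29 = 24.2000
clock 3: start=12, rate=1.25, needs 24-12 = 12; ticks = ceil(12/1.25) = ceil(9.6000) = 10; reading at tick 10 = 12 + 1.25*10 = 24.5000
Minimum tick count = 10; winners = [1, 3]; smallest index = 1

Answer: 1 10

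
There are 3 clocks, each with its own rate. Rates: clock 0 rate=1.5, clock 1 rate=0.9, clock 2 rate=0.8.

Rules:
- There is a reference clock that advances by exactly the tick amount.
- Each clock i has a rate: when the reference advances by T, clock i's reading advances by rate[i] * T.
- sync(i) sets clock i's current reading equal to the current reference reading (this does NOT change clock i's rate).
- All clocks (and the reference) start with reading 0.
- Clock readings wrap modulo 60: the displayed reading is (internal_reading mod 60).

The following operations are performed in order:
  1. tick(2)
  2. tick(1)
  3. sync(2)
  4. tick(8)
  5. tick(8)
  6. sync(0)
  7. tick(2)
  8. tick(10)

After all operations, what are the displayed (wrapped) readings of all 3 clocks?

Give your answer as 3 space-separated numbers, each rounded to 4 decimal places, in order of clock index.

Answer: 37.0000 27.9000 25.4000

Derivation:
After op 1 tick(2): ref=2.0000 raw=[3.0000 1.8000 1.6000]
After op 2 tick(1): ref=3.0000 raw=[4.5000 2.7000 2.4000]
After op 3 sync(2): ref=3.0000 raw=[4.5000 2.7000 3.0000]
After op 4 tick(8): ref=11.0000 raw=[16.5000 9.9000 9.4000]
After op 5 tick(8): ref=19.0000 raw=[28.5000 17.1000 15.8000]
After op 6 sync(0): ref=19.0000 raw=[19.0000 17.1000 15.8000]
After op 7 tick(2): ref=21.0000 raw=[22.0000 18.9000 17.4000]
After op 8 tick(10): ref=31.0000 raw=[37.0000 27.9000 25.4000]
Wrap final raw readings (mod 60): 37.0000 mod 60 = 37.0000; 27.9000 mod 60 = 27.9000; 25.4000 mod 60 = 25.4000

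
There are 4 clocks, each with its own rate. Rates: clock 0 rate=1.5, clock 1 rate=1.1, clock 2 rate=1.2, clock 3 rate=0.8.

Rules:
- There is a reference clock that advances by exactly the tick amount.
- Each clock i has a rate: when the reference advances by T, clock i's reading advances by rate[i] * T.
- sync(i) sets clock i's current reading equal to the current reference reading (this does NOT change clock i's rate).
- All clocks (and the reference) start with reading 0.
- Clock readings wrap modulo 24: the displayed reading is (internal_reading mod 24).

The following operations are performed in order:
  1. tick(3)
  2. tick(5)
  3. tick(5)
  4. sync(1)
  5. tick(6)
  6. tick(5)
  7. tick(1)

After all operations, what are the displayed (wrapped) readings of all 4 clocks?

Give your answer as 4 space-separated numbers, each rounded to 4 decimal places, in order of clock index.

Answer: 13.5000 2.2000 6.0000 20.0000

Derivation:
After op 1 tick(3): ref=3.0000 raw=[4.5000 3.3000 3.6000 2.4000]
After op 2 tick(5): ref=8.0000 raw=[12.0000 8.8000 9.6000 6.4000]
After op 3 tick(5): ref=13.0000 raw=[19.5000 14.3000 15.6000 10.4000]
After op 4 sync(1): ref=13.0000 raw=[19.5000 13.0000 15.6000 10.4000]
After op 5 tick(6): ref=19.0000 raw=[28.5000 19.6000 22.8000 15.2000]
After op 6 tick(5): ref=24.0000 raw=[36.0000 25.1000 28.8000 19.2000]
After op 7 tick(1): ref=25.0000 raw=[37.5000 26.2000 30.0000 20.0000]
Wrap final raw readings (mod 24): 37.5000 mod 24 = 13.5000; 26.2000 mod 24 = 2.2000; 30.0000 mod 24 = 6.0000; 20.0000 mod 24 = 20.0000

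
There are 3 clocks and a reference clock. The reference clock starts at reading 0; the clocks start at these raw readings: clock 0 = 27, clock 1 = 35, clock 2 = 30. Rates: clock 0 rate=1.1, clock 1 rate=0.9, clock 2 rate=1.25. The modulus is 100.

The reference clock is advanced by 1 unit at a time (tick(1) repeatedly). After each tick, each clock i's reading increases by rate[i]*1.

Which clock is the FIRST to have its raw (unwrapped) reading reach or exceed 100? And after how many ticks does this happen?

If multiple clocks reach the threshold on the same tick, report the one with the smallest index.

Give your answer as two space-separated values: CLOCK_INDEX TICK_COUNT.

Answer: 2 56

Derivation:
clock 0: start=27, rate=1.1, needs 100-27 = 73; ticks = ceil(73/1.1) = ceil(66.3636) = 67; reading at tick 67 = 27 + 1.1*67 = 100.7000
clock 1: start=35, rate=0.9, needs 100-35 = 65; ticks = ceil(65/0.9) = ceil(72.2222) = 73; reading at tick 73 = 35 + 0.9*73 = 100.7000
clock 2: start=30, rate=1.25, needs 100-30 = 70; ticks = ceil(70/1.25) = ceil(56.0000) = 56; reading at tick 56 = 30 + 1.25*56 = 100.0000
Minimum tick count = 56; winners = [2]; smallest index = 2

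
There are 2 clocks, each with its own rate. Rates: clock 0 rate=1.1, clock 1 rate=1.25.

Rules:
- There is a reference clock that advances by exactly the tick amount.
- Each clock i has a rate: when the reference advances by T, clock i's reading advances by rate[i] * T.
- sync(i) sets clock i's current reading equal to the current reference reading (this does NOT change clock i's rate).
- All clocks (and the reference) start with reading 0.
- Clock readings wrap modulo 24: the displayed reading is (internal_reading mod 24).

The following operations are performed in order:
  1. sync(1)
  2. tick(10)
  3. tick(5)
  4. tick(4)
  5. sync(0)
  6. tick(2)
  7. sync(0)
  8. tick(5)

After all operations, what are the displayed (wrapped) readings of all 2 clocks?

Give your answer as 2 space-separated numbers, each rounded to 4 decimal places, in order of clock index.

Answer: 2.5000 8.5000

Derivation:
After op 1 sync(1): ref=0.0000 raw=[0.0000 0.0000]
After op 2 tick(10): ref=10.0000 raw=[11.0000 12.5000]
After op 3 tick(5): ref=15.0000 raw=[16.5000 18.7500]
After op 4 tick(4): ref=19.0000 raw=[20.9000 23.7500]
After op 5 sync(0): ref=19.0000 raw=[19.0000 23.7500]
After op 6 tick(2): ref=21.0000 raw=[21.2000 26.2500]
After op 7 sync(0): ref=21.0000 raw=[21.0000 26.2500]
After op 8 tick(5): ref=26.0000 raw=[26.5000 32.5000]
Wrap final raw readings (mod 24): 26.5000 mod 24 = 2.5000; 32.5000 mod 24 = 8.5000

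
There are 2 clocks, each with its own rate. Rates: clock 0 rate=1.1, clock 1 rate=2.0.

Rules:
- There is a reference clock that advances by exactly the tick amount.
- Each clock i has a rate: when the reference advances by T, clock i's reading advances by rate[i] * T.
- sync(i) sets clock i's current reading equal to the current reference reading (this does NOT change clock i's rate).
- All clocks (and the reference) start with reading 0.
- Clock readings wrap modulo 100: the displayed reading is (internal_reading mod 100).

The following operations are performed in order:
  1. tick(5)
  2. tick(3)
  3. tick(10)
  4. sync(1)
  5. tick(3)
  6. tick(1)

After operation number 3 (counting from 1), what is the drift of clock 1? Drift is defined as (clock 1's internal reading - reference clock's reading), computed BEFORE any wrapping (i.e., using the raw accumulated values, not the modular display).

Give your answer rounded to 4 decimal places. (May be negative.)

After op 1 tick(5): ref=5.0000 raw=[5.5000 10.0000]
After op 2 tick(3): ref=8.0000 raw=[8.8000 16.0000]
After op 3 tick(10): ref=18.0000 raw=[19.8000 36.0000]
Drift of clock 1 after op 3: 36.0000 - 18.0000 = 18.0000

Answer: 18.0000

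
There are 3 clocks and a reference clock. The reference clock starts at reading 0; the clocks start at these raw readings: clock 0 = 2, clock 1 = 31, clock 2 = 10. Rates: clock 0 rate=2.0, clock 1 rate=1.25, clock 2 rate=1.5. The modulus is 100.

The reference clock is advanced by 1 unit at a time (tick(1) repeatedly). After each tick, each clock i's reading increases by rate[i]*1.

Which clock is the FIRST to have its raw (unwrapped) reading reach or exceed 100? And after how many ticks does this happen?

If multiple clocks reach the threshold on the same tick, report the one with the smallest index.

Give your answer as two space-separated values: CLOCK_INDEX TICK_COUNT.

clock 0: start=2, rate=2.0, needs 100-2 = 98; ticks = ceil(98/2.0) = ceil(49.0000) = 49; reading at tick 49 = 2 + 2.0*49 = 100.0000
clock 1: start=31, rate=1.25, needs 100-31 = 69; ticks = ceil(69/1.25) = ceil(55.2000) = 56; reading at tick 56 = 31 + 1.25*56 = 101.0000
clock 2: start=10, rate=1.5, needs 100-10 = 90; ticks = ceil(90/1.5) = ceil(60.0000) = 60; reading at tick 60 = 10 + 1.5*60 = 100.0000
Minimum tick count = 49; winners = [0]; smallest index = 0

Answer: 0 49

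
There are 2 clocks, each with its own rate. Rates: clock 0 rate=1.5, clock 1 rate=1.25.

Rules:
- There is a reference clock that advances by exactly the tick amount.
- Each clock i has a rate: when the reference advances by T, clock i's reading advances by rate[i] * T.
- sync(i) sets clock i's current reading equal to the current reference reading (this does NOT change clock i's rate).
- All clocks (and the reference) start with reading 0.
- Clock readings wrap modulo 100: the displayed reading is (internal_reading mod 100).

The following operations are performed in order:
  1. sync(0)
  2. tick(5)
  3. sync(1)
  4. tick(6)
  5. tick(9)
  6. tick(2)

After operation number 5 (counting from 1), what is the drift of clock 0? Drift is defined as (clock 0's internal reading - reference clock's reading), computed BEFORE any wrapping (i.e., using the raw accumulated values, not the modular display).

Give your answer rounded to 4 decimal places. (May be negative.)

After op 1 sync(0): ref=0.0000 raw=[0.0000 0.0000]
After op 2 tick(5): ref=5.0000 raw=[7.5000 6.2500]
After op 3 sync(1): ref=5.0000 raw=[7.5000 5.0000]
After op 4 tick(6): ref=11.0000 raw=[16.5000 12.5000]
After op 5 tick(9): ref=20.0000 raw=[30.0000 23.7500]
Drift of clock 0 after op 5: 30.0000 - 20.0000 = 10.0000

Answer: 10.0000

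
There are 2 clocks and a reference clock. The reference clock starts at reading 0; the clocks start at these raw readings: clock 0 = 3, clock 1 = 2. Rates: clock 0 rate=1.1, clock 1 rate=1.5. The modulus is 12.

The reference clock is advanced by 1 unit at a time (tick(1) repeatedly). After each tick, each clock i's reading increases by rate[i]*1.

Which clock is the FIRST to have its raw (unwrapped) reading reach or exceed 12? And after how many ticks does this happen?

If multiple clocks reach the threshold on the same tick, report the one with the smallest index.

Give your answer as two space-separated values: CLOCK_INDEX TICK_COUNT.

Answer: 1 7

Derivation:
clock 0: start=3, rate=1.1, needs 12-3 = 9; ticks = ceil(9/1.1) = ceil(8.1818) = 9; reading at tick 9 = 3 + 1.1*9 = 12.9000
clock 1: start=2, rate=1.5, needs 12-2 = 10; ticks = ceil(10/1.5) = ceil(6.6667) = 7; reading at tick 7 = 2 + 1.5*7 = 12.5000
Minimum tick count = 7; winners = [1]; smallest index = 1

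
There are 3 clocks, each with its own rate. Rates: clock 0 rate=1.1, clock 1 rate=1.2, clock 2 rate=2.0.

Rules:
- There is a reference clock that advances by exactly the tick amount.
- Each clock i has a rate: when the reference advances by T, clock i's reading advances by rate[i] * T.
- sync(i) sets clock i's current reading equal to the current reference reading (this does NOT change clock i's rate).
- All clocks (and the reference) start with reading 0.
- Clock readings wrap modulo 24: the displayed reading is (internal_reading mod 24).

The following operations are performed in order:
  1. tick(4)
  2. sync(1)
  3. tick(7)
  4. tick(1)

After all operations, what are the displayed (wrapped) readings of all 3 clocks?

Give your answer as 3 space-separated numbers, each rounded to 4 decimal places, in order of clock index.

After op 1 tick(4): ref=4.0000 raw=[4.4000 4.8000 8.0000]
After op 2 sync(1): ref=4.0000 raw=[4.4000 4.0000 8.0000]
After op 3 tick(7): ref=11.0000 raw=[12.1000 12.4000 22.0000]
After op 4 tick(1): ref=12.0000 raw=[13.2000 13.6000 24.0000]
Wrap final raw readings (mod 24): 13.2000 mod 24 = 13.2000; 13.6000 mod 24 = 13.6000; 24.0000 mod 24 = 0.0000

Answer: 13.2000 13.6000 0.0000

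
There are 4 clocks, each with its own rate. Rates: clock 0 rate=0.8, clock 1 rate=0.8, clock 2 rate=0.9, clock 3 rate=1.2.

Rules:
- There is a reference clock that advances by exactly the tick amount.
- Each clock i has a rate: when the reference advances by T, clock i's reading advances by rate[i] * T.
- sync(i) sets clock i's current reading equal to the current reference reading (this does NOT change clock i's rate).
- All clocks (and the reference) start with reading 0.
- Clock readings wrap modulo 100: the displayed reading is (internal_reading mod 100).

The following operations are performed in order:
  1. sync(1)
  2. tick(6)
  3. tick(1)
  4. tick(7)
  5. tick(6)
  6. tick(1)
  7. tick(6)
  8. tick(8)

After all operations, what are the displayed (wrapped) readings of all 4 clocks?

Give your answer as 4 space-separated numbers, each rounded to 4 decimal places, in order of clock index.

After op 1 sync(1): ref=0.0000 raw=[0.0000 0.0000 0.0000 0.0000]
After op 2 tick(6): ref=6.0000 raw=[4.8000 4.8000 5.4000 7.2000]
After op 3 tick(1): ref=7.0000 raw=[5.6000 5.6000 6.3000 8.4000]
After op 4 tick(7): ref=14.0000 raw=[11.2000 11.2000 12.6000 16.8000]
After op 5 tick(6): ref=20.0000 raw=[16.0000 16.0000 18.0000 24.0000]
After op 6 tick(1): ref=21.0000 raw=[16.8000 16.8000 18.9000 25.2000]
After op 7 tick(6): ref=27.0000 raw=[21.6000 21.6000 24.3000 32.4000]
After op 8 tick(8): ref=35.0000 raw=[28.0000 28.0000 31.5000 42.0000]
Wrap final raw readings (mod 100): 28.0000 mod 100 = 28.0000; 28.0000 mod 100 = 28.0000; 31.5000 mod 100 = 31.5000; 42.0000 mod 100 = 42.0000

Answer: 28.0000 28.0000 31.5000 42.0000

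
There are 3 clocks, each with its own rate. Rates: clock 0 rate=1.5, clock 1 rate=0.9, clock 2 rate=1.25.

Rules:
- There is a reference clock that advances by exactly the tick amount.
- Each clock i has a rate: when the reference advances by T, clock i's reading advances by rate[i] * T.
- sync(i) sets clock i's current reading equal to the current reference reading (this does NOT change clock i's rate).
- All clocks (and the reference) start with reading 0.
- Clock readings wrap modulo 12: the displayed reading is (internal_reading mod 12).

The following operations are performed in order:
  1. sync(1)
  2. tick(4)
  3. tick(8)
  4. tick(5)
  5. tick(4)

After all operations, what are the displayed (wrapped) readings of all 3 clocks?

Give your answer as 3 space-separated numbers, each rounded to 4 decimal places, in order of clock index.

Answer: 7.5000 6.9000 2.2500

Derivation:
After op 1 sync(1): ref=0.0000 raw=[0.0000 0.0000 0.0000]
After op 2 tick(4): ref=4.0000 raw=[6.0000 3.6000 5.0000]
After op 3 tick(8): ref=12.0000 raw=[18.0000 10.8000 15.0000]
After op 4 tick(5): ref=17.0000 raw=[25.5000 15.3000 21.2500]
After op 5 tick(4): ref=21.0000 raw=[31.5000 18.9000 26.2500]
Wrap final raw readings (mod 12): 31.5000 mod 12 = 7.5000; 18.9000 mod 12 = 6.9000; 26.2500 mod 12 = 2.2500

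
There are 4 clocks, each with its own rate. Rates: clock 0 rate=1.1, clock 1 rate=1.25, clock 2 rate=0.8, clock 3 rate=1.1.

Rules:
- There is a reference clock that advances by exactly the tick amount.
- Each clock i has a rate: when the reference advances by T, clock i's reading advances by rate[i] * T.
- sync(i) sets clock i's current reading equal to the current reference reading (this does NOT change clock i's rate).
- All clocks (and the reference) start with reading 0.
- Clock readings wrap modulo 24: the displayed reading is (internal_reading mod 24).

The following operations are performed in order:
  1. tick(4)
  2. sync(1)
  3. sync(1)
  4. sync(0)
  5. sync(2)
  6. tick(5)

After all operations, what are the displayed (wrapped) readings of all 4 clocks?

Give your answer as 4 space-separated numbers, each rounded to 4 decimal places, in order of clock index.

Answer: 9.5000 10.2500 8.0000 9.9000

Derivation:
After op 1 tick(4): ref=4.0000 raw=[4.4000 5.0000 3.2000 4.4000]
After op 2 sync(1): ref=4.0000 raw=[4.4000 4.0000 3.2000 4.4000]
After op 3 sync(1): ref=4.0000 raw=[4.4000 4.0000 3.2000 4.4000]
After op 4 sync(0): ref=4.0000 raw=[4.0000 4.0000 3.2000 4.4000]
After op 5 sync(2): ref=4.0000 raw=[4.0000 4.0000 4.0000 4.4000]
After op 6 tick(5): ref=9.0000 raw=[9.5000 10.2500 8.0000 9.9000]
Wrap final raw readings (mod 24): 9.5000 mod 24 = 9.5000; 10.2500 mod 24 = 10.2500; 8.0000 mod 24 = 8.0000; 9.9000 mod 24 = 9.9000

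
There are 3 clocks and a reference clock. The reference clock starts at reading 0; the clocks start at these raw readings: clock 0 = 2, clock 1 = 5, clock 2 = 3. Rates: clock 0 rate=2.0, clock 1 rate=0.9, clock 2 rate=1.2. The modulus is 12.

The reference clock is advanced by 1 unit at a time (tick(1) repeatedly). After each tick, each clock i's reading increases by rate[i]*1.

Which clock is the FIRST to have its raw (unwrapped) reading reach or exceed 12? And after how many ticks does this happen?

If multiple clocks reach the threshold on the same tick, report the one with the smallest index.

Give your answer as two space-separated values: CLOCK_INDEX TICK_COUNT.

clock 0: start=2, rate=2.0, needs 12-2 = 10; ticks = ceil(10/2.0) = ceil(5.0000) = 5; reading at tick 5 = 2 + 2.0*5 = 12.0000
clock 1: start=5, rate=0.9, needs 12-5 = 7; ticks = ceil(7/0.9) = ceil(7.7778) = 8; reading at tick 8 = 5 + 0.9*8 = 12.2000
clock 2: start=3, rate=1.2, needs 12-3 = 9; ticks = ceil(9/1.2) = ceil(7.5000) = 8; reading at tick 8 = 3 + 1.2*8 = 12.6000
Minimum tick count = 5; winners = [0]; smallest index = 0

Answer: 0 5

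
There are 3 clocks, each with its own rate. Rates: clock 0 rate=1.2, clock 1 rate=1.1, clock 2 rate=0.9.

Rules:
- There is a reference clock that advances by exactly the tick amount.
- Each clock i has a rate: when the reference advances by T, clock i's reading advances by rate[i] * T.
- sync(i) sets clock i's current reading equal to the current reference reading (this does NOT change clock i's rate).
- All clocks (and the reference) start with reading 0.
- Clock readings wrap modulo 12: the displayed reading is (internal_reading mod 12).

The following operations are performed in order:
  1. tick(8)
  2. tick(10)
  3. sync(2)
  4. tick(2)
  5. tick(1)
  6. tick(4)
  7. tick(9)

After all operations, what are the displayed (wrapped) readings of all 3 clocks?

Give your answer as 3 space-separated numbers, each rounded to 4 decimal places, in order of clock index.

Answer: 4.8000 1.4000 8.4000

Derivation:
After op 1 tick(8): ref=8.0000 raw=[9.6000 8.8000 7.2000]
After op 2 tick(10): ref=18.0000 raw=[21.6000 19.8000 16.2000]
After op 3 sync(2): ref=18.0000 raw=[21.6000 19.8000 18.0000]
After op 4 tick(2): ref=20.0000 raw=[24.0000 22.0000 19.8000]
After op 5 tick(1): ref=21.0000 raw=[25.2000 23.1000 20.7000]
After op 6 tick(4): ref=25.0000 raw=[30.0000 27.5000 24.3000]
After op 7 tick(9): ref=34.0000 raw=[40.8000 37.4000 32.4000]
Wrap final raw readings (mod 12): 40.8000 mod 12 = 4.8000; 37.4000 mod 12 = 1.4000; 32.4000 mod 12 = 8.4000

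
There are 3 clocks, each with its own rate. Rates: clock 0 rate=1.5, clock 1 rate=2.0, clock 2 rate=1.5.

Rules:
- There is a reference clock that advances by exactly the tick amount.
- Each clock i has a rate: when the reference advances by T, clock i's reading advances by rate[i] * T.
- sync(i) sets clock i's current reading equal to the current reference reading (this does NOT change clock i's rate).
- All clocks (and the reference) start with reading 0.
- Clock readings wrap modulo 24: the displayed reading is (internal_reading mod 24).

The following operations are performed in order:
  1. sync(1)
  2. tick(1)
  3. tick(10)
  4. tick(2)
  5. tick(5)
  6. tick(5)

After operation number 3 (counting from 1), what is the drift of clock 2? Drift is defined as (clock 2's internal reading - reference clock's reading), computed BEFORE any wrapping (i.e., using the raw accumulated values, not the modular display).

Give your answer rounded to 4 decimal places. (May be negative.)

After op 1 sync(1): ref=0.0000 raw=[0.0000 0.0000 0.0000]
After op 2 tick(1): ref=1.0000 raw=[1.5000 2.0000 1.5000]
After op 3 tick(10): ref=11.0000 raw=[16.5000 22.0000 16.5000]
Drift of clock 2 after op 3: 16.5000 - 11.0000 = 5.5000

Answer: 5.5000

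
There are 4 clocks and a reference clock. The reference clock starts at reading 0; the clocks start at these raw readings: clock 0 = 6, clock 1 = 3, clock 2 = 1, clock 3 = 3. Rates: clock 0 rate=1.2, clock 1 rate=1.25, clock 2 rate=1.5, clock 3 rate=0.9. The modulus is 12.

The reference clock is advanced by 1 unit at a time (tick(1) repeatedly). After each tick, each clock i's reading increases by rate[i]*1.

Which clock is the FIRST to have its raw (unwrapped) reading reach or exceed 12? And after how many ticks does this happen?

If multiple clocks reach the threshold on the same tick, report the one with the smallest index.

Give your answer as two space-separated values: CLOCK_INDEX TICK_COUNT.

Answer: 0 5

Derivation:
clock 0: start=6, rate=1.2, needs 12-6 = 6; ticks = ceil(6/1.2) = ceil(5.0000) = 5; reading at tick 5 = 6 + 1.2*5 = 12.0000
clock 1: start=3, rate=1.25, needs 12-3 = 9; ticks = ceil(9/1.25) = ceil(7.2000) = 8; reading at tick 8 = 3 + 1.25*8 = 13.0000
clock 2: start=1, rate=1.5, needs 12-1 = 11; ticks = ceil(11/1.5) = ceil(7.3333) = 8; reading at tick 8 = 1 + 1.5*8 = 13.0000
clock 3: start=3, rate=0.9, needs 12-3 = 9; ticks = ceil(9/0.9) = ceil(10.0000) = 10; reading at tick 10 = 3 + 0.9*10 = 12.0000
Minimum tick count = 5; winners = [0]; smallest index = 0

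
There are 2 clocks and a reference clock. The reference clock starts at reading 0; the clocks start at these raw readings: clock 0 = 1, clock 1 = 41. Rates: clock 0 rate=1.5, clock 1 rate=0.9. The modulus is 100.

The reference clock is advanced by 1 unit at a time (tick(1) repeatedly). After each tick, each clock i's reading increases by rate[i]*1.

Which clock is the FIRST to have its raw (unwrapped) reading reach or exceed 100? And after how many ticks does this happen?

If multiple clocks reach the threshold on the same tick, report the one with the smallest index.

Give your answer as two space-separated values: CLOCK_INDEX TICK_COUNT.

clock 0: start=1, rate=1.5, needs 100-1 = 99; ticks = ceil(99/1.5) = ceil(66.0000) = 66; reading at tick 66 = 1 + 1.5*66 = 100.0000
clock 1: start=41, rate=0.9, needs 100-41 = 59; ticks = ceil(59/0.9) = ceil(65.5556) = 66; reading at tick 66 = 41 + 0.9*66 = 100.4000
Minimum tick count = 66; winners = [0, 1]; smallest index = 0

Answer: 0 66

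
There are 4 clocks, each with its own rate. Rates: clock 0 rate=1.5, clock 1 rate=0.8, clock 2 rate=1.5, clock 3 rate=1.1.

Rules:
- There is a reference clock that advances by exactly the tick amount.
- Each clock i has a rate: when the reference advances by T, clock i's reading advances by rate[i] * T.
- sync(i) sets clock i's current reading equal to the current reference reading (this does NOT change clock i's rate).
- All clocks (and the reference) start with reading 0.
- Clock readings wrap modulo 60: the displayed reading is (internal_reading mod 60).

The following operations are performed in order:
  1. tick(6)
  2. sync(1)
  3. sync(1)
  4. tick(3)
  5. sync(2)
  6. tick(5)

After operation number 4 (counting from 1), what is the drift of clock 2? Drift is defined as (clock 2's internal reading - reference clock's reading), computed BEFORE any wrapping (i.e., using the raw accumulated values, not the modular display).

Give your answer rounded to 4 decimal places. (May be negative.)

Answer: 4.5000

Derivation:
After op 1 tick(6): ref=6.0000 raw=[9.0000 4.8000 9.0000 6.6000]
After op 2 sync(1): ref=6.0000 raw=[9.0000 6.0000 9.0000 6.6000]
After op 3 sync(1): ref=6.0000 raw=[9.0000 6.0000 9.0000 6.6000]
After op 4 tick(3): ref=9.0000 raw=[13.5000 8.4000 13.5000 9.9000]
Drift of clock 2 after op 4: 13.5000 - 9.0000 = 4.5000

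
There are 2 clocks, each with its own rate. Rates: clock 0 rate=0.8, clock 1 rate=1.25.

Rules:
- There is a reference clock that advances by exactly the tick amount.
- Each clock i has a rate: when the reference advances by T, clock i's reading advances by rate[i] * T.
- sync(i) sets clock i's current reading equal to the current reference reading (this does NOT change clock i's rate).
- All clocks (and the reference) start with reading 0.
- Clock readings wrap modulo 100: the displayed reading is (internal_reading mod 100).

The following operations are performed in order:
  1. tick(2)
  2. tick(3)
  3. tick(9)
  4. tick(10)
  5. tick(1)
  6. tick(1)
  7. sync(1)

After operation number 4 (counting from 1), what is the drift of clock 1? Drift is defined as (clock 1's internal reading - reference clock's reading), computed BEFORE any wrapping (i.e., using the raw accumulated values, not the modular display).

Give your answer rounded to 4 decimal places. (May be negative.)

Answer: 6.0000

Derivation:
After op 1 tick(2): ref=2.0000 raw=[1.6000 2.5000]
After op 2 tick(3): ref=5.0000 raw=[4.0000 6.2500]
After op 3 tick(9): ref=14.0000 raw=[11.2000 17.5000]
After op 4 tick(10): ref=24.0000 raw=[19.2000 30.0000]
Drift of clock 1 after op 4: 30.0000 - 24.0000 = 6.0000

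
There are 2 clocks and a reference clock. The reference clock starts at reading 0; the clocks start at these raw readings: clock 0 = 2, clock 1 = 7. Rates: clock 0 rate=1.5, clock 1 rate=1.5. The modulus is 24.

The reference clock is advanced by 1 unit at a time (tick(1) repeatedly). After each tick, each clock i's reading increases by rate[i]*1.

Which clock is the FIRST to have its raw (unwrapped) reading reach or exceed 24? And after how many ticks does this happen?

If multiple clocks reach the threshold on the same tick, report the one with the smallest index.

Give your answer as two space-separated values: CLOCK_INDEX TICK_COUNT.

clock 0: start=2, rate=1.5, needs 24-2 = 22; ticks = ceil(22/1.5) = ceil(14.6667) = 15; reading at tick 15 = 2 + 1.5*15 = 24.5000
clock 1: start=7, rate=1.5, needs 24-7 = 17; ticks = ceil(17/1.5) = ceil(11.3333) = 12; reading at tick 12 = 7 + 1.5*12 = 25.0000
Minimum tick count = 12; winners = [1]; smallest index = 1

Answer: 1 12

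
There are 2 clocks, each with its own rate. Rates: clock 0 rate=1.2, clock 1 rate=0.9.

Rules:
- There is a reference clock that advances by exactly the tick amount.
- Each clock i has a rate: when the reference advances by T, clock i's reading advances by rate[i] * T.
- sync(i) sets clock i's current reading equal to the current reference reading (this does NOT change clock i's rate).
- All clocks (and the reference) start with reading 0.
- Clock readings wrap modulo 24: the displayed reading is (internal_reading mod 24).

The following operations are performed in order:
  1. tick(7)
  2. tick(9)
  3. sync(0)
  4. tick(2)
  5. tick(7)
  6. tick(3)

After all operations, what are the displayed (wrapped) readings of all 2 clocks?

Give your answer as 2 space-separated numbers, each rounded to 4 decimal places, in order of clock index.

Answer: 6.4000 1.2000

Derivation:
After op 1 tick(7): ref=7.0000 raw=[8.4000 6.3000]
After op 2 tick(9): ref=16.0000 raw=[19.2000 14.4000]
After op 3 sync(0): ref=16.0000 raw=[16.0000 14.4000]
After op 4 tick(2): ref=18.0000 raw=[18.4000 16.2000]
After op 5 tick(7): ref=25.0000 raw=[26.8000 22.5000]
After op 6 tick(3): ref=28.0000 raw=[30.4000 25.2000]
Wrap final raw readings (mod 24): 30.4000 mod 24 = 6.4000; 25.2000 mod 24 = 1.2000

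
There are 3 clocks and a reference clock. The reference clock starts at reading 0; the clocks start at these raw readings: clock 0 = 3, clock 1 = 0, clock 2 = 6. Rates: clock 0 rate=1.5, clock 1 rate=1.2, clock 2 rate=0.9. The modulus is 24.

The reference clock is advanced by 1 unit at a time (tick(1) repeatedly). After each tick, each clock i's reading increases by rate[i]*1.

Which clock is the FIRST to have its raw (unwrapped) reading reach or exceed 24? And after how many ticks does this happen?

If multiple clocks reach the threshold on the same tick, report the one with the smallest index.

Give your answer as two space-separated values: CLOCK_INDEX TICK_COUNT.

Answer: 0 14

Derivation:
clock 0: start=3, rate=1.5, needs 24-3 = 21; ticks = ceil(21/1.5) = ceil(14.0000) = 14; reading at tick 14 = 3 + 1.5*14 = 24.0000
clock 1: start=0, rate=1.2, needs 24-0 = 24; ticks = ceil(24/1.2) = ceil(20.0000) = 20; reading at tick 20 = 0 + 1.2*20 = 24.0000
clock 2: start=6, rate=0.9, needs 24-6 = 18; ticks = ceil(18/0.9) = ceil(20.0000) = 20; reading at tick 20 = 6 + 0.9*20 = 24.0000
Minimum tick count = 14; winners = [0]; smallest index = 0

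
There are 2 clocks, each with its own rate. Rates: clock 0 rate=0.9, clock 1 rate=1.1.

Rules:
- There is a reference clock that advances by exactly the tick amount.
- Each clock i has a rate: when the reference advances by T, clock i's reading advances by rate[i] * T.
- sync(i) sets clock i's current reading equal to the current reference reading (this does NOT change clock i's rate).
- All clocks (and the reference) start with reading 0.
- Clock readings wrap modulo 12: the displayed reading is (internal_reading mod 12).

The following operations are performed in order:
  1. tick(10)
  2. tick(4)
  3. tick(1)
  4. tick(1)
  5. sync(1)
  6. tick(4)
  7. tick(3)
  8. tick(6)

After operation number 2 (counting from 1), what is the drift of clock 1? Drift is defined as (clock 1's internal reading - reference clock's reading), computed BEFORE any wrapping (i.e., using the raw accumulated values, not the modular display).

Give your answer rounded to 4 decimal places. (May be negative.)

Answer: 1.4000

Derivation:
After op 1 tick(10): ref=10.0000 raw=[9.0000 11.0000]
After op 2 tick(4): ref=14.0000 raw=[12.6000 15.4000]
Drift of clock 1 after op 2: 15.4000 - 14.0000 = 1.4000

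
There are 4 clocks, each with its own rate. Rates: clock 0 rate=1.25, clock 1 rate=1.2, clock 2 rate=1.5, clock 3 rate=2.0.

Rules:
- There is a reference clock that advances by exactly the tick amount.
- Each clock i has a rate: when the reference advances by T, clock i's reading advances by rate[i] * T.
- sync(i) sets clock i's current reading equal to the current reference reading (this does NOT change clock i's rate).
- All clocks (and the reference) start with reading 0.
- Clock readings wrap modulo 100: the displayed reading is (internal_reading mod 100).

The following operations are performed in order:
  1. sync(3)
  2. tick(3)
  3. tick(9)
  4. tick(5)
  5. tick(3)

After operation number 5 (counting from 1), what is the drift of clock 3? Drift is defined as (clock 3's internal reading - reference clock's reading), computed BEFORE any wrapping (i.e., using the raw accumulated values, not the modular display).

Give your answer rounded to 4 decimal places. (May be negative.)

After op 1 sync(3): ref=0.0000 raw=[0.0000 0.0000 0.0000 0.0000]
After op 2 tick(3): ref=3.0000 raw=[3.7500 3.6000 4.5000 6.0000]
After op 3 tick(9): ref=12.0000 raw=[15.0000 14.4000 18.0000 24.0000]
After op 4 tick(5): ref=17.0000 raw=[21.2500 20.4000 25.5000 34.0000]
After op 5 tick(3): ref=20.0000 raw=[25.0000 24.0000 30.0000 40.0000]
Drift of clock 3 after op 5: 40.0000 - 20.0000 = 20.0000

Answer: 20.0000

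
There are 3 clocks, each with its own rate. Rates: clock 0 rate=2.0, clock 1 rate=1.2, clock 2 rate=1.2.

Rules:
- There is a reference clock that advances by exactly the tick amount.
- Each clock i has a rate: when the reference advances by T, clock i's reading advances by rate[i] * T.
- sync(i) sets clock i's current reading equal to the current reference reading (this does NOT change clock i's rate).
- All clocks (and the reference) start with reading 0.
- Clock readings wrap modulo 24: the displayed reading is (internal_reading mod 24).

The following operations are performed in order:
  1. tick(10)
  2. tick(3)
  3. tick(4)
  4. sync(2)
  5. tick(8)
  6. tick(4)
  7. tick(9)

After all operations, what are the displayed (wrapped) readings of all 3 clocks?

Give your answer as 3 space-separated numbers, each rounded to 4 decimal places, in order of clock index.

After op 1 tick(10): ref=10.0000 raw=[20.0000 12.0000 12.0000]
After op 2 tick(3): ref=13.0000 raw=[26.0000 15.6000 15.6000]
After op 3 tick(4): ref=17.0000 raw=[34.0000 20.4000 20.4000]
After op 4 sync(2): ref=17.0000 raw=[34.0000 20.4000 17.0000]
After op 5 tick(8): ref=25.0000 raw=[50.0000 30.0000 26.6000]
After op 6 tick(4): ref=29.0000 raw=[58.0000 34.8000 31.4000]
After op 7 tick(9): ref=38.0000 raw=[76.0000 45.6000 42.2000]
Wrap final raw readings (mod 24): 76.0000 mod 24 = 4.0000; 45.6000 mod 24 = 21.6000; 42.2000 mod 24 = 18.2000

Answer: 4.0000 21.6000 18.2000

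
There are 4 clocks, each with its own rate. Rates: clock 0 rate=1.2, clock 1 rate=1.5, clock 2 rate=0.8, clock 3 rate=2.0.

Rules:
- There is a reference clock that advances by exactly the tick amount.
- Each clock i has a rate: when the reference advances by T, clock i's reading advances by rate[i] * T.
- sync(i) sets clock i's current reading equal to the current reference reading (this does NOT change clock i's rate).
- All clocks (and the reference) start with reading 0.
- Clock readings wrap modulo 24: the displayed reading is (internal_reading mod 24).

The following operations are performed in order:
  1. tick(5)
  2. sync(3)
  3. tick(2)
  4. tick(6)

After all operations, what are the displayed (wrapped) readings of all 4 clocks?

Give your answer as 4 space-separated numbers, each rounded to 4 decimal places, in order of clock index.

After op 1 tick(5): ref=5.0000 raw=[6.0000 7.5000 4.0000 10.0000]
After op 2 sync(3): ref=5.0000 raw=[6.0000 7.5000 4.0000 5.0000]
After op 3 tick(2): ref=7.0000 raw=[8.4000 10.5000 5.6000 9.0000]
After op 4 tick(6): ref=13.0000 raw=[15.6000 19.5000 10.4000 21.0000]
Wrap final raw readings (mod 24): 15.6000 mod 24 = 15.6000; 19.5000 mod 24 = 19.5000; 10.4000 mod 24 = 10.4000; 21.0000 mod 24 = 21.0000

Answer: 15.6000 19.5000 10.4000 21.0000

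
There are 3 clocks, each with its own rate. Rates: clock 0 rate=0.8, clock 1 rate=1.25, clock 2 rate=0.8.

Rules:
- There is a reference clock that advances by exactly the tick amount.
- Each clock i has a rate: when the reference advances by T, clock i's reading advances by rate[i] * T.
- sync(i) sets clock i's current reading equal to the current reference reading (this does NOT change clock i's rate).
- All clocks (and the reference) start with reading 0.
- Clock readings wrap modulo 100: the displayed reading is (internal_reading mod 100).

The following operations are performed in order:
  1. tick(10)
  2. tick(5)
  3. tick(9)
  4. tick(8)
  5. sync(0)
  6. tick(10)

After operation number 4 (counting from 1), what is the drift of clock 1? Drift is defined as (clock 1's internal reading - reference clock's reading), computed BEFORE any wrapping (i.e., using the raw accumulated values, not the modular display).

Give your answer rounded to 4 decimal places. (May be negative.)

After op 1 tick(10): ref=10.0000 raw=[8.0000 12.5000 8.0000]
After op 2 tick(5): ref=15.0000 raw=[12.0000 18.7500 12.0000]
After op 3 tick(9): ref=24.0000 raw=[19.2000 30.0000 19.2000]
After op 4 tick(8): ref=32.0000 raw=[25.6000 40.0000 25.6000]
Drift of clock 1 after op 4: 40.0000 - 32.0000 = 8.0000

Answer: 8.0000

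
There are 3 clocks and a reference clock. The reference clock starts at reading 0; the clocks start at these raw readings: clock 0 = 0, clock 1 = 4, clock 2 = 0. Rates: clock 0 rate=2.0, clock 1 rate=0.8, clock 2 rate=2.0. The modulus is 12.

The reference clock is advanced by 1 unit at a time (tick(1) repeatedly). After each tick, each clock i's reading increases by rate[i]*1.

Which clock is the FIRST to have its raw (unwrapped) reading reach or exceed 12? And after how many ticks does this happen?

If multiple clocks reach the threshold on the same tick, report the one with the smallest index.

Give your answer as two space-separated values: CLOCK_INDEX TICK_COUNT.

Answer: 0 6

Derivation:
clock 0: start=0, rate=2.0, needs 12-0 = 12; ticks = ceil(12/2.0) = ceil(6.0000) = 6; reading at tick 6 = 0 + 2.0*6 = 12.0000
clock 1: start=4, rate=0.8, needs 12-4 = 8; ticks = ceil(8/0.8) = ceil(10.0000) = 10; reading at tick 10 = 4 + 0.8*10 = 12.0000
clock 2: start=0, rate=2.0, needs 12-0 = 12; ticks = ceil(12/2.0) = ceil(6.0000) = 6; reading at tick 6 = 0 + 2.0*6 = 12.0000
Minimum tick count = 6; winners = [0, 2]; smallest index = 0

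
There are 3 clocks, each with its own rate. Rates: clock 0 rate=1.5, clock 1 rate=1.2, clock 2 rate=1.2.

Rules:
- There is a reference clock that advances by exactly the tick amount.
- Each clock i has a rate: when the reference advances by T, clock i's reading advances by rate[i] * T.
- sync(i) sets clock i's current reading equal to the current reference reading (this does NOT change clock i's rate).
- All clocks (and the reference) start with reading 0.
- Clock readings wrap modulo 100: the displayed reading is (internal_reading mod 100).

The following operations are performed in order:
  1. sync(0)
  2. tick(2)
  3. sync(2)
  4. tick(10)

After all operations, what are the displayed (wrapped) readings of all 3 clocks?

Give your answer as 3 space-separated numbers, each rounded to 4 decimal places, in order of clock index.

Answer: 18.0000 14.4000 14.0000

Derivation:
After op 1 sync(0): ref=0.0000 raw=[0.0000 0.0000 0.0000]
After op 2 tick(2): ref=2.0000 raw=[3.0000 2.4000 2.4000]
After op 3 sync(2): ref=2.0000 raw=[3.0000 2.4000 2.0000]
After op 4 tick(10): ref=12.0000 raw=[18.0000 14.4000 14.0000]
Wrap final raw readings (mod 100): 18.0000 mod 100 = 18.0000; 14.4000 mod 100 = 14.4000; 14.0000 mod 100 = 14.0000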